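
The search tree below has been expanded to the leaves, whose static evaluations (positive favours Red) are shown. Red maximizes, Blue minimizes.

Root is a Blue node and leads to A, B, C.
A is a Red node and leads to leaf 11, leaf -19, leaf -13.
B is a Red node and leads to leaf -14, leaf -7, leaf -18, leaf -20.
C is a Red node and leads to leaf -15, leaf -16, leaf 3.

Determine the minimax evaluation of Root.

-7

A (Red): max(11, -19, -13) = 11
B (Red): max(-14, -7, -18, -20) = -7
C (Red): max(-15, -16, 3) = 3
Root (Blue): min(11, -7, 3) = -7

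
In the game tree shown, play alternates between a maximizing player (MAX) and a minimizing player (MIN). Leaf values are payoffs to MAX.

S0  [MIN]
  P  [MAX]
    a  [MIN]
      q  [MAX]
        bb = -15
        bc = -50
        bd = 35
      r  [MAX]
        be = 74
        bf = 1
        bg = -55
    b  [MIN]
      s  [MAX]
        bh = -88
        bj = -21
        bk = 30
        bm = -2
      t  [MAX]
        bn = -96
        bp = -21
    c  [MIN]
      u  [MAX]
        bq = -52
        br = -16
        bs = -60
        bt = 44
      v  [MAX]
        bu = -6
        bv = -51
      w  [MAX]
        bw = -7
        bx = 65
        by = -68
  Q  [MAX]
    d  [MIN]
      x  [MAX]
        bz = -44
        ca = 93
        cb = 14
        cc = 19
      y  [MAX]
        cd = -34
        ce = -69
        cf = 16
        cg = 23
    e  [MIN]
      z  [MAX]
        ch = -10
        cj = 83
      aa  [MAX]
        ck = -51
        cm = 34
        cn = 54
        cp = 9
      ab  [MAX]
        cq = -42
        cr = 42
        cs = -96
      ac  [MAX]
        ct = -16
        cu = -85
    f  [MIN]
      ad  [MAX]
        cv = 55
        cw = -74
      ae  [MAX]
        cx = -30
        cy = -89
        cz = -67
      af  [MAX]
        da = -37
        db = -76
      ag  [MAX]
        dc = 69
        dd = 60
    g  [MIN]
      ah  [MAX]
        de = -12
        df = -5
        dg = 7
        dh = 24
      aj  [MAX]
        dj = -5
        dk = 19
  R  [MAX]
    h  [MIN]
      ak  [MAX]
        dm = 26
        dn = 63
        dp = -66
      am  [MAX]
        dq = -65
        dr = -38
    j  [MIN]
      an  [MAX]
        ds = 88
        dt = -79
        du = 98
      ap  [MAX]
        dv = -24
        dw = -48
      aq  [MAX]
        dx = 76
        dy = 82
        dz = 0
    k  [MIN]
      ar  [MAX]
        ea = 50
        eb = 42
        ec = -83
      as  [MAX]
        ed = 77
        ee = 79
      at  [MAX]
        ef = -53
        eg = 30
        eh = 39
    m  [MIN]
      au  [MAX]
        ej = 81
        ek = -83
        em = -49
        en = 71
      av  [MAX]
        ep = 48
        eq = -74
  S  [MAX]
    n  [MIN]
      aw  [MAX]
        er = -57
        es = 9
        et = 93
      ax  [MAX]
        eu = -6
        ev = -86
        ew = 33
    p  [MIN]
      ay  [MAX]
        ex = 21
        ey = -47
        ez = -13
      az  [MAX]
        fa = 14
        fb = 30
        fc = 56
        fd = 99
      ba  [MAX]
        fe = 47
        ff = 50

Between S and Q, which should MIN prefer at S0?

Q

aw (MAX): max(-57, 9, 93) = 93
ax (MAX): max(-6, -86, 33) = 33
n (MIN): min(93, 33) = 33
ay (MAX): max(21, -47, -13) = 21
az (MAX): max(14, 30, 56, 99) = 99
ba (MAX): max(47, 50) = 50
p (MIN): min(21, 99, 50) = 21
S (MAX): max(33, 21) = 33
x (MAX): max(-44, 93, 14, 19) = 93
y (MAX): max(-34, -69, 16, 23) = 23
d (MIN): min(93, 23) = 23
z (MAX): max(-10, 83) = 83
aa (MAX): max(-51, 34, 54, 9) = 54
ab (MAX): max(-42, 42, -96) = 42
ac (MAX): max(-16, -85) = -16
e (MIN): min(83, 54, 42, -16) = -16
ad (MAX): max(55, -74) = 55
ae (MAX): max(-30, -89, -67) = -30
af (MAX): max(-37, -76) = -37
ag (MAX): max(69, 60) = 69
f (MIN): min(55, -30, -37, 69) = -37
ah (MAX): max(-12, -5, 7, 24) = 24
aj (MAX): max(-5, 19) = 19
g (MIN): min(24, 19) = 19
Q (MAX): max(23, -16, -37, 19) = 23
MIN prefers the lower value; S=33, Q=23. Q is better since 23 < 33.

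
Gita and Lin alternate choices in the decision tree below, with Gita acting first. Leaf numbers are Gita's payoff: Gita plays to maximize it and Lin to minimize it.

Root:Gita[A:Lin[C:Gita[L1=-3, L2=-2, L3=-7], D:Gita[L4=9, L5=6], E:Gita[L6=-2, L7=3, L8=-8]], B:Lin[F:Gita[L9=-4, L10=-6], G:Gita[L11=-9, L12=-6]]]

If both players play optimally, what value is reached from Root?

-2

C (Gita): max(-3, -2, -7) = -2
D (Gita): max(9, 6) = 9
E (Gita): max(-2, 3, -8) = 3
A (Lin): min(-2, 9, 3) = -2
F (Gita): max(-4, -6) = -4
G (Gita): max(-9, -6) = -6
B (Lin): min(-4, -6) = -6
Root (Gita): max(-2, -6) = -2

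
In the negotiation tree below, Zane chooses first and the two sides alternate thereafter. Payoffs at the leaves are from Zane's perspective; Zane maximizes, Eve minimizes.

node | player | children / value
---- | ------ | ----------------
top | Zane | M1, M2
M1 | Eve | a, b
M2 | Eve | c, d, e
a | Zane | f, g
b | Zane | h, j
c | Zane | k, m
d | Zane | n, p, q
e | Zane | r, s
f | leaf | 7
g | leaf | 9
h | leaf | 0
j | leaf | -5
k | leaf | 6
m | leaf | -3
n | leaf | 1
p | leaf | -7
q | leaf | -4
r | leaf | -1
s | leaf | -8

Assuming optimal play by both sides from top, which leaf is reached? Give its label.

h

a (Zane): max(7, 9) = 9
b (Zane): max(0, -5) = 0
M1 (Eve): min(9, 0) = 0
c (Zane): max(6, -3) = 6
d (Zane): max(1, -7, -4) = 1
e (Zane): max(-1, -8) = -1
M2 (Eve): min(6, 1, -1) = -1
top (Zane): max(0, -1) = 0
At top, Zane picks M1 (highest: 0).
At M1, Eve picks b (lowest: 0).
At b, Zane picks h (highest: 0).
Terminal value 0.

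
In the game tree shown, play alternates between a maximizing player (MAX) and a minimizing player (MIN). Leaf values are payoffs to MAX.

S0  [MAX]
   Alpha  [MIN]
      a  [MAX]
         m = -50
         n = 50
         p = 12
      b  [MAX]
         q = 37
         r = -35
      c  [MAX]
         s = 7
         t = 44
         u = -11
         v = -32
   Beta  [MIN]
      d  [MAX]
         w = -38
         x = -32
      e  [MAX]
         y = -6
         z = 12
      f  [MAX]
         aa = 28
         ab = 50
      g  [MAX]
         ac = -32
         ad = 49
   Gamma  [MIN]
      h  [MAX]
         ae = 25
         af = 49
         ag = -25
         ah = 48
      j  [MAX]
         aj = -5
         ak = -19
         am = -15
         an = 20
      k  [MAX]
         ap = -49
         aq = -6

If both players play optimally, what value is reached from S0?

a (MAX): max(-50, 50, 12) = 50
b (MAX): max(37, -35) = 37
c (MAX): max(7, 44, -11, -32) = 44
Alpha (MIN): min(50, 37, 44) = 37
d (MAX): max(-38, -32) = -32
e (MAX): max(-6, 12) = 12
f (MAX): max(28, 50) = 50
g (MAX): max(-32, 49) = 49
Beta (MIN): min(-32, 12, 50, 49) = -32
h (MAX): max(25, 49, -25, 48) = 49
j (MAX): max(-5, -19, -15, 20) = 20
k (MAX): max(-49, -6) = -6
Gamma (MIN): min(49, 20, -6) = -6
S0 (MAX): max(37, -32, -6) = 37

37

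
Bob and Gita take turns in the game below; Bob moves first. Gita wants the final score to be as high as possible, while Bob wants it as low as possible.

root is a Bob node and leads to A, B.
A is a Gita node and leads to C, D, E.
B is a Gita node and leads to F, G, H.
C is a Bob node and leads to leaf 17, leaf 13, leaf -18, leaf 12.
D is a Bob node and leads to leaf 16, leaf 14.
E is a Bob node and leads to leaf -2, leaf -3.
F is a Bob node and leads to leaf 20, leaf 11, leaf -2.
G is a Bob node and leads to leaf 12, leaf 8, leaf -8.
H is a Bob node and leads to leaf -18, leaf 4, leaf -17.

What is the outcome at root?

-2

C (Bob): min(17, 13, -18, 12) = -18
D (Bob): min(16, 14) = 14
E (Bob): min(-2, -3) = -3
A (Gita): max(-18, 14, -3) = 14
F (Bob): min(20, 11, -2) = -2
G (Bob): min(12, 8, -8) = -8
H (Bob): min(-18, 4, -17) = -18
B (Gita): max(-2, -8, -18) = -2
root (Bob): min(14, -2) = -2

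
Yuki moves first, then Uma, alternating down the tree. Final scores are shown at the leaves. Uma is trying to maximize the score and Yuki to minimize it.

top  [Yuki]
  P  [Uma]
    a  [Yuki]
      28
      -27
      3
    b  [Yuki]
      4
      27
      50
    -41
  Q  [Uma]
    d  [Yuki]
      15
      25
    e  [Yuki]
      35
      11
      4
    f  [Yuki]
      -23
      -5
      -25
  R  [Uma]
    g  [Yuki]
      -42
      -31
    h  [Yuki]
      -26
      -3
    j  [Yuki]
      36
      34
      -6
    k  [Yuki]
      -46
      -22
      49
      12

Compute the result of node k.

-46

k (Yuki): min(-46, -22, 49, 12) = -46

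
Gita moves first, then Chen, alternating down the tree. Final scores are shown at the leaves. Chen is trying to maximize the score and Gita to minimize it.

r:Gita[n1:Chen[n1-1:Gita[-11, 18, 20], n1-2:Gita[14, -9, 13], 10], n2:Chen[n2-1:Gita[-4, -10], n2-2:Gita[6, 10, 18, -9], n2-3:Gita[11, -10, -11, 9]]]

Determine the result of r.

-9

n1-1 (Gita): min(-11, 18, 20) = -11
n1-2 (Gita): min(14, -9, 13) = -9
n1 (Chen): max(-11, -9, 10) = 10
n2-1 (Gita): min(-4, -10) = -10
n2-2 (Gita): min(6, 10, 18, -9) = -9
n2-3 (Gita): min(11, -10, -11, 9) = -11
n2 (Chen): max(-10, -9, -11) = -9
r (Gita): min(10, -9) = -9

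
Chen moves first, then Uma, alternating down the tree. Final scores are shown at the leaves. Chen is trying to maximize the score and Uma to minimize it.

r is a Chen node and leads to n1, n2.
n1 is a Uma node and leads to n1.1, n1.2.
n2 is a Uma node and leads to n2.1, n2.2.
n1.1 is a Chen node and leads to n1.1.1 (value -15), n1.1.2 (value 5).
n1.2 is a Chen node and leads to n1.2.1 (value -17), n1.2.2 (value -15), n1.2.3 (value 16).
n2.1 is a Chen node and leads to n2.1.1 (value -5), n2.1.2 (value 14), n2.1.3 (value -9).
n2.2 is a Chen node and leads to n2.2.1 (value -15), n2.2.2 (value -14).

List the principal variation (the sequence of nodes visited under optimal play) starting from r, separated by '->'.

r -> n1 -> n1.1 -> n1.1.2

n1.1 (Chen): max(-15, 5) = 5
n1.2 (Chen): max(-17, -15, 16) = 16
n1 (Uma): min(5, 16) = 5
n2.1 (Chen): max(-5, 14, -9) = 14
n2.2 (Chen): max(-15, -14) = -14
n2 (Uma): min(14, -14) = -14
r (Chen): max(5, -14) = 5
At r, Chen picks n1 (highest: 5).
At n1, Uma picks n1.1 (lowest: 5).
At n1.1, Chen picks n1.1.2 (highest: 5).
Terminal value 5.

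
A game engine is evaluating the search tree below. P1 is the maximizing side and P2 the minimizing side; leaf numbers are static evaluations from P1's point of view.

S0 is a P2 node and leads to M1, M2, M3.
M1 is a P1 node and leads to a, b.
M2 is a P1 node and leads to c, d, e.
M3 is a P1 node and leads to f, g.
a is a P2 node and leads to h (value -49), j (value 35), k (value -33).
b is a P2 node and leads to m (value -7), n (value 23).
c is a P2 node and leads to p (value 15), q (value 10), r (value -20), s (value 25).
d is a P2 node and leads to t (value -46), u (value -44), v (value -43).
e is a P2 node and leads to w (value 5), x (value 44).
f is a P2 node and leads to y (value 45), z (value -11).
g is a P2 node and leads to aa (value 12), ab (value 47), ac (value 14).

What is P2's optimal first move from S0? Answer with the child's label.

M1

a (P2): min(-49, 35, -33) = -49
b (P2): min(-7, 23) = -7
M1 (P1): max(-49, -7) = -7
c (P2): min(15, 10, -20, 25) = -20
d (P2): min(-46, -44, -43) = -46
e (P2): min(5, 44) = 5
M2 (P1): max(-20, -46, 5) = 5
f (P2): min(45, -11) = -11
g (P2): min(12, 47, 14) = 12
M3 (P1): max(-11, 12) = 12
S0 (P2): min(-7, 5, 12) = -7
P2 at S0 wants the lowest of {M1=-7, M2=5, M3=12}, so chooses M1.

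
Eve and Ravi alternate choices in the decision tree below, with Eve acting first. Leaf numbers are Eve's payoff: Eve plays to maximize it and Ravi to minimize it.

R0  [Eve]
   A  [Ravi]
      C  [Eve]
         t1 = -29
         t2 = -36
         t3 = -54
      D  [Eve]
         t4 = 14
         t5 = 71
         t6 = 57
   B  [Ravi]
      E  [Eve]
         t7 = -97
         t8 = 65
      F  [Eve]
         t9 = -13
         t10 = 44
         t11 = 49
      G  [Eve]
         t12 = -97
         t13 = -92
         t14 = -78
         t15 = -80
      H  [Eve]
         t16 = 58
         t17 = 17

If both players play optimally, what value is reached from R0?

C (Eve): max(-29, -36, -54) = -29
D (Eve): max(14, 71, 57) = 71
A (Ravi): min(-29, 71) = -29
E (Eve): max(-97, 65) = 65
F (Eve): max(-13, 44, 49) = 49
G (Eve): max(-97, -92, -78, -80) = -78
H (Eve): max(58, 17) = 58
B (Ravi): min(65, 49, -78, 58) = -78
R0 (Eve): max(-29, -78) = -29

-29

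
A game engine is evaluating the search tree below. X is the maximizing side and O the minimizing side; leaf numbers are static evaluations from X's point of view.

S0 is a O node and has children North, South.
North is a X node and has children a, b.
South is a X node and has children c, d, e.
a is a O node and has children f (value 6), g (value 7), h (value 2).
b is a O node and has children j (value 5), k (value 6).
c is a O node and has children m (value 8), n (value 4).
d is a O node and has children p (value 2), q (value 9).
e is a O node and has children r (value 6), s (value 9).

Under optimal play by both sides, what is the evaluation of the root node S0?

a (O): min(6, 7, 2) = 2
b (O): min(5, 6) = 5
North (X): max(2, 5) = 5
c (O): min(8, 4) = 4
d (O): min(2, 9) = 2
e (O): min(6, 9) = 6
South (X): max(4, 2, 6) = 6
S0 (O): min(5, 6) = 5

5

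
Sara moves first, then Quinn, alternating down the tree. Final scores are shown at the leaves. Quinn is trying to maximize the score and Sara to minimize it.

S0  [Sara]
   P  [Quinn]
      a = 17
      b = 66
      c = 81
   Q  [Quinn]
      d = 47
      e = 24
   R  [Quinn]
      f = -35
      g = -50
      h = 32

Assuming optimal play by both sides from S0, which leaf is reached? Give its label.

h

P (Quinn): max(17, 66, 81) = 81
Q (Quinn): max(47, 24) = 47
R (Quinn): max(-35, -50, 32) = 32
S0 (Sara): min(81, 47, 32) = 32
At S0, Sara picks R (lowest: 32).
At R, Quinn picks h (highest: 32).
Terminal value 32.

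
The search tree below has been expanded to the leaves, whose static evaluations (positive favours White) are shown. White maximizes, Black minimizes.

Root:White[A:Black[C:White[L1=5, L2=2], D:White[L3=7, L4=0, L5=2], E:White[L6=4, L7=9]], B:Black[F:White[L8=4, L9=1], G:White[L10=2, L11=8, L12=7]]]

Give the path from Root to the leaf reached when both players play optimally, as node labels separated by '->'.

C (White): max(5, 2) = 5
D (White): max(7, 0, 2) = 7
E (White): max(4, 9) = 9
A (Black): min(5, 7, 9) = 5
F (White): max(4, 1) = 4
G (White): max(2, 8, 7) = 8
B (Black): min(4, 8) = 4
Root (White): max(5, 4) = 5
At Root, White picks A (highest: 5).
At A, Black picks C (lowest: 5).
At C, White picks L1 (highest: 5).
Terminal value 5.

Root -> A -> C -> L1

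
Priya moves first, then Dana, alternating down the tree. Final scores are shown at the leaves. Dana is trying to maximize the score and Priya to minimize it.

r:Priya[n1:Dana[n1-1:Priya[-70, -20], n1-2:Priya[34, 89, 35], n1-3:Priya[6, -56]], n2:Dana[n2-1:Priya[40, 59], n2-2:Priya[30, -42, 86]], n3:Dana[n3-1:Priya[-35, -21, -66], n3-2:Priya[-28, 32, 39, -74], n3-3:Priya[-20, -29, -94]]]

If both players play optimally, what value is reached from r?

n1-1 (Priya): min(-70, -20) = -70
n1-2 (Priya): min(34, 89, 35) = 34
n1-3 (Priya): min(6, -56) = -56
n1 (Dana): max(-70, 34, -56) = 34
n2-1 (Priya): min(40, 59) = 40
n2-2 (Priya): min(30, -42, 86) = -42
n2 (Dana): max(40, -42) = 40
n3-1 (Priya): min(-35, -21, -66) = -66
n3-2 (Priya): min(-28, 32, 39, -74) = -74
n3-3 (Priya): min(-20, -29, -94) = -94
n3 (Dana): max(-66, -74, -94) = -66
r (Priya): min(34, 40, -66) = -66

-66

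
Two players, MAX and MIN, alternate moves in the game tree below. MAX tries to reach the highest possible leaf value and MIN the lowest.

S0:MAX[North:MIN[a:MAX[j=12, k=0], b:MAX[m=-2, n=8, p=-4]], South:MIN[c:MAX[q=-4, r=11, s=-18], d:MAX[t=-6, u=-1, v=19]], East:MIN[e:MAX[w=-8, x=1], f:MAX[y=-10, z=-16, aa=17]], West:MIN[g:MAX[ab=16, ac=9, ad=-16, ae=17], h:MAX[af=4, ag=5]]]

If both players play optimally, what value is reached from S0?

11

a (MAX): max(12, 0) = 12
b (MAX): max(-2, 8, -4) = 8
North (MIN): min(12, 8) = 8
c (MAX): max(-4, 11, -18) = 11
d (MAX): max(-6, -1, 19) = 19
South (MIN): min(11, 19) = 11
e (MAX): max(-8, 1) = 1
f (MAX): max(-10, -16, 17) = 17
East (MIN): min(1, 17) = 1
g (MAX): max(16, 9, -16, 17) = 17
h (MAX): max(4, 5) = 5
West (MIN): min(17, 5) = 5
S0 (MAX): max(8, 11, 1, 5) = 11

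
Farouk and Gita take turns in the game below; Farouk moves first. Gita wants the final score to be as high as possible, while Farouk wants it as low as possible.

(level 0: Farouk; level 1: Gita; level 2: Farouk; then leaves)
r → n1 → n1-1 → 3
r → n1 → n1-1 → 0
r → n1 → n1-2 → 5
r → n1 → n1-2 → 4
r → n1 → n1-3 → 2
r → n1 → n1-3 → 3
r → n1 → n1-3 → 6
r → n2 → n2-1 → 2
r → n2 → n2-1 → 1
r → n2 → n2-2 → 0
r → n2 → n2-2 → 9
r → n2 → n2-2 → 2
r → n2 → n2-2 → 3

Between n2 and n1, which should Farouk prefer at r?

n2

n2-1 (Farouk): min(2, 1) = 1
n2-2 (Farouk): min(0, 9, 2, 3) = 0
n2 (Gita): max(1, 0) = 1
n1-1 (Farouk): min(3, 0) = 0
n1-2 (Farouk): min(5, 4) = 4
n1-3 (Farouk): min(2, 3, 6) = 2
n1 (Gita): max(0, 4, 2) = 4
Farouk prefers the lower value; n2=1, n1=4. n2 is better since 1 < 4.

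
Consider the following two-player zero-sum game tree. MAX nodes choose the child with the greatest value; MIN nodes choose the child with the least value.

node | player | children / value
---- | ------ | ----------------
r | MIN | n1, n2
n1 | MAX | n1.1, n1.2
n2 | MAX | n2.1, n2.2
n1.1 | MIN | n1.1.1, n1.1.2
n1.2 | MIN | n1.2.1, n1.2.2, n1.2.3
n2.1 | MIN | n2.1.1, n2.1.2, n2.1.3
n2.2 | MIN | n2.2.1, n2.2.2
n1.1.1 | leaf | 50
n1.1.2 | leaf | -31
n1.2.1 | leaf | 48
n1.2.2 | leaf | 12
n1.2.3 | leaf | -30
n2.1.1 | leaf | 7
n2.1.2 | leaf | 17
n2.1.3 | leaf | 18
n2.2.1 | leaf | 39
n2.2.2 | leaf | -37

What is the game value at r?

-30

n1.1 (MIN): min(50, -31) = -31
n1.2 (MIN): min(48, 12, -30) = -30
n1 (MAX): max(-31, -30) = -30
n2.1 (MIN): min(7, 17, 18) = 7
n2.2 (MIN): min(39, -37) = -37
n2 (MAX): max(7, -37) = 7
r (MIN): min(-30, 7) = -30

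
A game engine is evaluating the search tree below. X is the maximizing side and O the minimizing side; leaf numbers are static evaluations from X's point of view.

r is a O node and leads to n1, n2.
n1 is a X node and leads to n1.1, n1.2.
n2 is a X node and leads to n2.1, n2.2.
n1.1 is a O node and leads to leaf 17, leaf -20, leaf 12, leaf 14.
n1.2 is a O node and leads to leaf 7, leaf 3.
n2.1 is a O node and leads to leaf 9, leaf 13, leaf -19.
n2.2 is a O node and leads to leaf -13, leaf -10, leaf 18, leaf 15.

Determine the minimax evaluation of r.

n1.1 (O): min(17, -20, 12, 14) = -20
n1.2 (O): min(7, 3) = 3
n1 (X): max(-20, 3) = 3
n2.1 (O): min(9, 13, -19) = -19
n2.2 (O): min(-13, -10, 18, 15) = -13
n2 (X): max(-19, -13) = -13
r (O): min(3, -13) = -13

-13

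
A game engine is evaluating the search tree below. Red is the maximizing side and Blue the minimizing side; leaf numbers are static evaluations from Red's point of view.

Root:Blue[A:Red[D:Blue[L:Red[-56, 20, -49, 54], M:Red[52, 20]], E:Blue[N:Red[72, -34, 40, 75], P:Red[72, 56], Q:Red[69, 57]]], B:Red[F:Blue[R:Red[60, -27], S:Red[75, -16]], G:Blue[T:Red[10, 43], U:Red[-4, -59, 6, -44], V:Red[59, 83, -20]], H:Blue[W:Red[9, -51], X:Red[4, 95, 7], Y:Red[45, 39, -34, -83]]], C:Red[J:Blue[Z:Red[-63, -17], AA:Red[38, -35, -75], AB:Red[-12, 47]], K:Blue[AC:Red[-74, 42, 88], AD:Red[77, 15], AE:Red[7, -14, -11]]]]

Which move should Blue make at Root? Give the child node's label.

L (Red): max(-56, 20, -49, 54) = 54
M (Red): max(52, 20) = 52
D (Blue): min(54, 52) = 52
N (Red): max(72, -34, 40, 75) = 75
P (Red): max(72, 56) = 72
Q (Red): max(69, 57) = 69
E (Blue): min(75, 72, 69) = 69
A (Red): max(52, 69) = 69
R (Red): max(60, -27) = 60
S (Red): max(75, -16) = 75
F (Blue): min(60, 75) = 60
T (Red): max(10, 43) = 43
U (Red): max(-4, -59, 6, -44) = 6
V (Red): max(59, 83, -20) = 83
G (Blue): min(43, 6, 83) = 6
W (Red): max(9, -51) = 9
X (Red): max(4, 95, 7) = 95
Y (Red): max(45, 39, -34, -83) = 45
H (Blue): min(9, 95, 45) = 9
B (Red): max(60, 6, 9) = 60
Z (Red): max(-63, -17) = -17
AA (Red): max(38, -35, -75) = 38
AB (Red): max(-12, 47) = 47
J (Blue): min(-17, 38, 47) = -17
AC (Red): max(-74, 42, 88) = 88
AD (Red): max(77, 15) = 77
AE (Red): max(7, -14, -11) = 7
K (Blue): min(88, 77, 7) = 7
C (Red): max(-17, 7) = 7
Root (Blue): min(69, 60, 7) = 7
Blue at Root wants the lowest of {A=69, B=60, C=7}, so chooses C.

C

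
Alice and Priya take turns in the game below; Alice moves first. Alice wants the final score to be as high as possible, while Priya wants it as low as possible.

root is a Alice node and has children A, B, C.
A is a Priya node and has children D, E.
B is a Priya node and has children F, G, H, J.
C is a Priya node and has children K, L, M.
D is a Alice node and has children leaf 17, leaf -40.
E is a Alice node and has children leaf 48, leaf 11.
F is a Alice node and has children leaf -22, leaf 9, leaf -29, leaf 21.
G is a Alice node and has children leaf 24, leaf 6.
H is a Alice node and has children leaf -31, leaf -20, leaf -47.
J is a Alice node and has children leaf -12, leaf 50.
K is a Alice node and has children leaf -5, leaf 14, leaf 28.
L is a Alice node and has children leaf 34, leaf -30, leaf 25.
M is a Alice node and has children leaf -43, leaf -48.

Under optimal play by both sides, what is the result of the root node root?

D (Alice): max(17, -40) = 17
E (Alice): max(48, 11) = 48
A (Priya): min(17, 48) = 17
F (Alice): max(-22, 9, -29, 21) = 21
G (Alice): max(24, 6) = 24
H (Alice): max(-31, -20, -47) = -20
J (Alice): max(-12, 50) = 50
B (Priya): min(21, 24, -20, 50) = -20
K (Alice): max(-5, 14, 28) = 28
L (Alice): max(34, -30, 25) = 34
M (Alice): max(-43, -48) = -43
C (Priya): min(28, 34, -43) = -43
root (Alice): max(17, -20, -43) = 17

17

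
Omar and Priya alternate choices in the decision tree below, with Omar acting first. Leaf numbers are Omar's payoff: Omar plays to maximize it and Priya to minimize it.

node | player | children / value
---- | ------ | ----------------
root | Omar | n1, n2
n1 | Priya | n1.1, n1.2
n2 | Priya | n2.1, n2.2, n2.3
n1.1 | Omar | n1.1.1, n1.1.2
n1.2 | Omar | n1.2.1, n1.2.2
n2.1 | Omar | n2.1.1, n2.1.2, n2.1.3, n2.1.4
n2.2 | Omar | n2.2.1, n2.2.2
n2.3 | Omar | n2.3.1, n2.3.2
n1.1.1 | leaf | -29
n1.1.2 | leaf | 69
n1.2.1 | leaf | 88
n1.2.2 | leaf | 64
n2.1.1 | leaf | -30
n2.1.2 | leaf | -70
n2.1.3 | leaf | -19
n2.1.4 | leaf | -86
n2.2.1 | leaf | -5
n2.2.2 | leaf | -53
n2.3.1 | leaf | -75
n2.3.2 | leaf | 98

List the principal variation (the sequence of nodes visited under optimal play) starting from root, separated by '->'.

n1.1 (Omar): max(-29, 69) = 69
n1.2 (Omar): max(88, 64) = 88
n1 (Priya): min(69, 88) = 69
n2.1 (Omar): max(-30, -70, -19, -86) = -19
n2.2 (Omar): max(-5, -53) = -5
n2.3 (Omar): max(-75, 98) = 98
n2 (Priya): min(-19, -5, 98) = -19
root (Omar): max(69, -19) = 69
At root, Omar picks n1 (highest: 69).
At n1, Priya picks n1.1 (lowest: 69).
At n1.1, Omar picks n1.1.2 (highest: 69).
Terminal value 69.

root -> n1 -> n1.1 -> n1.1.2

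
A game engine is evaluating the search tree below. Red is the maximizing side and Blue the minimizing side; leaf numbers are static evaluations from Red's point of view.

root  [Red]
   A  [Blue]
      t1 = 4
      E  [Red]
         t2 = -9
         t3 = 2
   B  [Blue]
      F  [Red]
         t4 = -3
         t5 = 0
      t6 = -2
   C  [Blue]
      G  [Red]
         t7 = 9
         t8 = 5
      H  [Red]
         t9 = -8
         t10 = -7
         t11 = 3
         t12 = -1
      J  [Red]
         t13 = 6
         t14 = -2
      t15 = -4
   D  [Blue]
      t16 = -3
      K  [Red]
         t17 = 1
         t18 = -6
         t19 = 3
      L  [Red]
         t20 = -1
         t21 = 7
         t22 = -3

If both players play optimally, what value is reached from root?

2

E (Red): max(-9, 2) = 2
A (Blue): min(4, 2) = 2
F (Red): max(-3, 0) = 0
B (Blue): min(0, -2) = -2
G (Red): max(9, 5) = 9
H (Red): max(-8, -7, 3, -1) = 3
J (Red): max(6, -2) = 6
C (Blue): min(9, 3, 6, -4) = -4
K (Red): max(1, -6, 3) = 3
L (Red): max(-1, 7, -3) = 7
D (Blue): min(-3, 3, 7) = -3
root (Red): max(2, -2, -4, -3) = 2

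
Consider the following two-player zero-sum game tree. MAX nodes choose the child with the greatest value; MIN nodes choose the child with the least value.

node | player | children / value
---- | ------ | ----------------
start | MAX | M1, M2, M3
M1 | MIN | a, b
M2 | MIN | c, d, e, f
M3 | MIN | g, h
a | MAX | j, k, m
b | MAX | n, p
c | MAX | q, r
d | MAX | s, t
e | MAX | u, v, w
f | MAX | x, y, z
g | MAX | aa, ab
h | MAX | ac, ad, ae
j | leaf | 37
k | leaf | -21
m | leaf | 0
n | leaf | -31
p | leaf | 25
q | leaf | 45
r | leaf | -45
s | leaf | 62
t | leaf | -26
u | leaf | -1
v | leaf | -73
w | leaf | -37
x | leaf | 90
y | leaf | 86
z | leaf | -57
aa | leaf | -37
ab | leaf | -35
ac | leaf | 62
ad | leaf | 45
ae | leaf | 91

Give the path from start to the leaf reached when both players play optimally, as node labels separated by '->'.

start -> M1 -> b -> p

a (MAX): max(37, -21, 0) = 37
b (MAX): max(-31, 25) = 25
M1 (MIN): min(37, 25) = 25
c (MAX): max(45, -45) = 45
d (MAX): max(62, -26) = 62
e (MAX): max(-1, -73, -37) = -1
f (MAX): max(90, 86, -57) = 90
M2 (MIN): min(45, 62, -1, 90) = -1
g (MAX): max(-37, -35) = -35
h (MAX): max(62, 45, 91) = 91
M3 (MIN): min(-35, 91) = -35
start (MAX): max(25, -1, -35) = 25
At start, MAX picks M1 (highest: 25).
At M1, MIN picks b (lowest: 25).
At b, MAX picks p (highest: 25).
Terminal value 25.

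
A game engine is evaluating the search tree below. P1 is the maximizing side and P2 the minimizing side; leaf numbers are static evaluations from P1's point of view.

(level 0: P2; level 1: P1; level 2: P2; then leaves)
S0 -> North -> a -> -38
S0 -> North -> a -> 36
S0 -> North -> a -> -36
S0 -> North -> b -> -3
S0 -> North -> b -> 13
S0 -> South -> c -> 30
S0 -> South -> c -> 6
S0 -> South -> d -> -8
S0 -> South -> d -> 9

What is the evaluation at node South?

c (P2): min(30, 6) = 6
d (P2): min(-8, 9) = -8
South (P1): max(6, -8) = 6

6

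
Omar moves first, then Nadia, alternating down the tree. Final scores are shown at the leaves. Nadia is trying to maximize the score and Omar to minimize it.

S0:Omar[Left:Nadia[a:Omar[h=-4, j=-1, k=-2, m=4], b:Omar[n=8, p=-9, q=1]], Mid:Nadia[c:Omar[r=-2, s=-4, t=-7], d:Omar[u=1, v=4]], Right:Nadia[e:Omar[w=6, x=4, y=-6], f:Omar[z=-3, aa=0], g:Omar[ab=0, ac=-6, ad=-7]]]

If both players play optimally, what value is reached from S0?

-4

a (Omar): min(-4, -1, -2, 4) = -4
b (Omar): min(8, -9, 1) = -9
Left (Nadia): max(-4, -9) = -4
c (Omar): min(-2, -4, -7) = -7
d (Omar): min(1, 4) = 1
Mid (Nadia): max(-7, 1) = 1
e (Omar): min(6, 4, -6) = -6
f (Omar): min(-3, 0) = -3
g (Omar): min(0, -6, -7) = -7
Right (Nadia): max(-6, -3, -7) = -3
S0 (Omar): min(-4, 1, -3) = -4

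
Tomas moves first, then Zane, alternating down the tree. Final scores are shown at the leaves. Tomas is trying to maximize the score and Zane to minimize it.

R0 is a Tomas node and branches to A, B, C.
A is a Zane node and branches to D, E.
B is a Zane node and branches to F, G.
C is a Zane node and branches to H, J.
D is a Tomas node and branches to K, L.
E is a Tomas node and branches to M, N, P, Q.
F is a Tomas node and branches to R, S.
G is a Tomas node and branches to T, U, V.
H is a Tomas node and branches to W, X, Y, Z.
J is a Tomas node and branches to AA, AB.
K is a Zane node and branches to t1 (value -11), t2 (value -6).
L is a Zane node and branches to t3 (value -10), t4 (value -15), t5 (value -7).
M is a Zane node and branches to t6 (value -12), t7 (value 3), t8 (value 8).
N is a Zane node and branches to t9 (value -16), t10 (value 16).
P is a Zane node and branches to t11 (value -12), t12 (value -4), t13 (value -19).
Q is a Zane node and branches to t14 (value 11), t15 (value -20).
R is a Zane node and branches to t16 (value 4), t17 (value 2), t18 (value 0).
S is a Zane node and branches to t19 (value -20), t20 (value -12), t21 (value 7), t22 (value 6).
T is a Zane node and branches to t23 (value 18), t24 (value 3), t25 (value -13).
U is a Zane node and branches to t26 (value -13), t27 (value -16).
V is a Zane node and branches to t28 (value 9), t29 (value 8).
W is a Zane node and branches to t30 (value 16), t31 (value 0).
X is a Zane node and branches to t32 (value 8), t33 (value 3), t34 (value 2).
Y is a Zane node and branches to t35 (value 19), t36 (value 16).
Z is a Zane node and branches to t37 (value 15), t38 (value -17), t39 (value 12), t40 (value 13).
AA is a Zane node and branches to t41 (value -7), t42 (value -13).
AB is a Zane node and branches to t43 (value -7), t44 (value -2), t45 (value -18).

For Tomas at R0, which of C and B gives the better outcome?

W (Zane): min(16, 0) = 0
X (Zane): min(8, 3, 2) = 2
Y (Zane): min(19, 16) = 16
Z (Zane): min(15, -17, 12, 13) = -17
H (Tomas): max(0, 2, 16, -17) = 16
AA (Zane): min(-7, -13) = -13
AB (Zane): min(-7, -2, -18) = -18
J (Tomas): max(-13, -18) = -13
C (Zane): min(16, -13) = -13
R (Zane): min(4, 2, 0) = 0
S (Zane): min(-20, -12, 7, 6) = -20
F (Tomas): max(0, -20) = 0
T (Zane): min(18, 3, -13) = -13
U (Zane): min(-13, -16) = -16
V (Zane): min(9, 8) = 8
G (Tomas): max(-13, -16, 8) = 8
B (Zane): min(0, 8) = 0
Tomas prefers the higher value; C=-13, B=0. B is better since 0 > -13.

B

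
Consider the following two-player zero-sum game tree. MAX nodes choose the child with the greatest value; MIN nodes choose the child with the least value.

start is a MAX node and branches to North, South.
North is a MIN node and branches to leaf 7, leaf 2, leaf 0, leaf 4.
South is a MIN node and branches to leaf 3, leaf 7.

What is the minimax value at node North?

0

North (MIN): min(7, 2, 0, 4) = 0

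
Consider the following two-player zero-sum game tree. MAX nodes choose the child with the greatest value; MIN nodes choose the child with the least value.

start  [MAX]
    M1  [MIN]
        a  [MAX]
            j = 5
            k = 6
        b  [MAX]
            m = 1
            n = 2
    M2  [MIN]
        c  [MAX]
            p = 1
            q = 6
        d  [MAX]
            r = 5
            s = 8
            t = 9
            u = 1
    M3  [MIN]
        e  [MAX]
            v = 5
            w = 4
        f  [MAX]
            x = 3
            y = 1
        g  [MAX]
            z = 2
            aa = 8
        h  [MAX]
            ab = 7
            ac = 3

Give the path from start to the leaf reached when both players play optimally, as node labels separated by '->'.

a (MAX): max(5, 6) = 6
b (MAX): max(1, 2) = 2
M1 (MIN): min(6, 2) = 2
c (MAX): max(1, 6) = 6
d (MAX): max(5, 8, 9, 1) = 9
M2 (MIN): min(6, 9) = 6
e (MAX): max(5, 4) = 5
f (MAX): max(3, 1) = 3
g (MAX): max(2, 8) = 8
h (MAX): max(7, 3) = 7
M3 (MIN): min(5, 3, 8, 7) = 3
start (MAX): max(2, 6, 3) = 6
At start, MAX picks M2 (highest: 6).
At M2, MIN picks c (lowest: 6).
At c, MAX picks q (highest: 6).
Terminal value 6.

start -> M2 -> c -> q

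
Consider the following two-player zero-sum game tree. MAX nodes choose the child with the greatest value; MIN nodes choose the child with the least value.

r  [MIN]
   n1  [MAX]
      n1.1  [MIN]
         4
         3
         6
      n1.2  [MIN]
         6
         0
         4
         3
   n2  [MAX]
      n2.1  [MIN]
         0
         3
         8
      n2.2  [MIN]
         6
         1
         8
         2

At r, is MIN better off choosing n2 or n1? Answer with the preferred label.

n2.1 (MIN): min(0, 3, 8) = 0
n2.2 (MIN): min(6, 1, 8, 2) = 1
n2 (MAX): max(0, 1) = 1
n1.1 (MIN): min(4, 3, 6) = 3
n1.2 (MIN): min(6, 0, 4, 3) = 0
n1 (MAX): max(3, 0) = 3
MIN prefers the lower value; n2=1, n1=3. n2 is better since 1 < 3.

n2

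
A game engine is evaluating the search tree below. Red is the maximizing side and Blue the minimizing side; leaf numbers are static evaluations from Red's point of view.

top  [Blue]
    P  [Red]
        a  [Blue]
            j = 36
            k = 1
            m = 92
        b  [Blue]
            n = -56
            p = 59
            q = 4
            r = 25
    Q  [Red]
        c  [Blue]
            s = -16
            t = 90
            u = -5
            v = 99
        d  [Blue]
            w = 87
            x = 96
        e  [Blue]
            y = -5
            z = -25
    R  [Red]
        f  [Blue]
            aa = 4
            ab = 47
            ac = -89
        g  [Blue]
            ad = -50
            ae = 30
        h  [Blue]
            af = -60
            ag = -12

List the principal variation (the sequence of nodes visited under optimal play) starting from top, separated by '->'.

top -> R -> g -> ad

a (Blue): min(36, 1, 92) = 1
b (Blue): min(-56, 59, 4, 25) = -56
P (Red): max(1, -56) = 1
c (Blue): min(-16, 90, -5, 99) = -16
d (Blue): min(87, 96) = 87
e (Blue): min(-5, -25) = -25
Q (Red): max(-16, 87, -25) = 87
f (Blue): min(4, 47, -89) = -89
g (Blue): min(-50, 30) = -50
h (Blue): min(-60, -12) = -60
R (Red): max(-89, -50, -60) = -50
top (Blue): min(1, 87, -50) = -50
At top, Blue picks R (lowest: -50).
At R, Red picks g (highest: -50).
At g, Blue picks ad (lowest: -50).
Terminal value -50.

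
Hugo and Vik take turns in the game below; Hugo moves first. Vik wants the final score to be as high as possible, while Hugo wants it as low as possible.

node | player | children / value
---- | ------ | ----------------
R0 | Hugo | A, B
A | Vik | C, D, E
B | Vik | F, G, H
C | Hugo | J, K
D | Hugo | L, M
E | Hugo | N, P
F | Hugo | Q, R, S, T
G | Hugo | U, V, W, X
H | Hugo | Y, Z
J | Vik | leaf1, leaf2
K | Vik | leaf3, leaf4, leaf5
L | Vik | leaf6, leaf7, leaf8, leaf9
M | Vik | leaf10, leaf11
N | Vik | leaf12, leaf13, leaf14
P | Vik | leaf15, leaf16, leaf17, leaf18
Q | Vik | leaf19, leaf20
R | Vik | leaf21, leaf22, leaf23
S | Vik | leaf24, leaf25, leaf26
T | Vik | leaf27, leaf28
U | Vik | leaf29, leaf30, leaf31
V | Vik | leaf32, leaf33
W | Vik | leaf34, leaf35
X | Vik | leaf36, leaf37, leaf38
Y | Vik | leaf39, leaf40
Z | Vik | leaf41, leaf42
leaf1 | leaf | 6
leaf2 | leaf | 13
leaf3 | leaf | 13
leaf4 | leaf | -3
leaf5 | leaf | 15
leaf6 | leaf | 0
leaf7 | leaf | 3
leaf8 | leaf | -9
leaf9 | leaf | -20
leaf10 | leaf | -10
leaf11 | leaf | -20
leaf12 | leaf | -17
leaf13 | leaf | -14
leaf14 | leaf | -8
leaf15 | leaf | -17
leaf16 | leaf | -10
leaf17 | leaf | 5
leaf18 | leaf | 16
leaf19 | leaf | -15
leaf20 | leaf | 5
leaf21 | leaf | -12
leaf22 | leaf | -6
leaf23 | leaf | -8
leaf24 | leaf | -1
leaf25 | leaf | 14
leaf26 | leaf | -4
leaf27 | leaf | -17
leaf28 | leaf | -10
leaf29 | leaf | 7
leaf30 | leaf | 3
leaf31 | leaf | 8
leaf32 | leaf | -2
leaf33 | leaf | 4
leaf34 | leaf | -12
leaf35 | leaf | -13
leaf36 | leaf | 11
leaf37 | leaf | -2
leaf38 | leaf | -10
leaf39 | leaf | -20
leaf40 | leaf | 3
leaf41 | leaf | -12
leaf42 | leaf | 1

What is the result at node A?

J (Vik): max(6, 13) = 13
K (Vik): max(13, -3, 15) = 15
C (Hugo): min(13, 15) = 13
L (Vik): max(0, 3, -9, -20) = 3
M (Vik): max(-10, -20) = -10
D (Hugo): min(3, -10) = -10
N (Vik): max(-17, -14, -8) = -8
P (Vik): max(-17, -10, 5, 16) = 16
E (Hugo): min(-8, 16) = -8
A (Vik): max(13, -10, -8) = 13

13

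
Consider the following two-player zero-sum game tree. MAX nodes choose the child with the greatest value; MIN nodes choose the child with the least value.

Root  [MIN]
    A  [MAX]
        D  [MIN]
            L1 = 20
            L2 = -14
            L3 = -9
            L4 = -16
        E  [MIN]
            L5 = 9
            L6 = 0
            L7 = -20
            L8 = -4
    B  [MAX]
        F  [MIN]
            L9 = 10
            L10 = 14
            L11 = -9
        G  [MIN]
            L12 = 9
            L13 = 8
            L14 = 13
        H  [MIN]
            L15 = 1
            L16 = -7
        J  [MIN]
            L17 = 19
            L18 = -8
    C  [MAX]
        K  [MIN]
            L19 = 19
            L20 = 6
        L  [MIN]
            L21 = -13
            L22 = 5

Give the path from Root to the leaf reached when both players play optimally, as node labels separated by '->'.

Root -> A -> D -> L4

D (MIN): min(20, -14, -9, -16) = -16
E (MIN): min(9, 0, -20, -4) = -20
A (MAX): max(-16, -20) = -16
F (MIN): min(10, 14, -9) = -9
G (MIN): min(9, 8, 13) = 8
H (MIN): min(1, -7) = -7
J (MIN): min(19, -8) = -8
B (MAX): max(-9, 8, -7, -8) = 8
K (MIN): min(19, 6) = 6
L (MIN): min(-13, 5) = -13
C (MAX): max(6, -13) = 6
Root (MIN): min(-16, 8, 6) = -16
At Root, MIN picks A (lowest: -16).
At A, MAX picks D (highest: -16).
At D, MIN picks L4 (lowest: -16).
Terminal value -16.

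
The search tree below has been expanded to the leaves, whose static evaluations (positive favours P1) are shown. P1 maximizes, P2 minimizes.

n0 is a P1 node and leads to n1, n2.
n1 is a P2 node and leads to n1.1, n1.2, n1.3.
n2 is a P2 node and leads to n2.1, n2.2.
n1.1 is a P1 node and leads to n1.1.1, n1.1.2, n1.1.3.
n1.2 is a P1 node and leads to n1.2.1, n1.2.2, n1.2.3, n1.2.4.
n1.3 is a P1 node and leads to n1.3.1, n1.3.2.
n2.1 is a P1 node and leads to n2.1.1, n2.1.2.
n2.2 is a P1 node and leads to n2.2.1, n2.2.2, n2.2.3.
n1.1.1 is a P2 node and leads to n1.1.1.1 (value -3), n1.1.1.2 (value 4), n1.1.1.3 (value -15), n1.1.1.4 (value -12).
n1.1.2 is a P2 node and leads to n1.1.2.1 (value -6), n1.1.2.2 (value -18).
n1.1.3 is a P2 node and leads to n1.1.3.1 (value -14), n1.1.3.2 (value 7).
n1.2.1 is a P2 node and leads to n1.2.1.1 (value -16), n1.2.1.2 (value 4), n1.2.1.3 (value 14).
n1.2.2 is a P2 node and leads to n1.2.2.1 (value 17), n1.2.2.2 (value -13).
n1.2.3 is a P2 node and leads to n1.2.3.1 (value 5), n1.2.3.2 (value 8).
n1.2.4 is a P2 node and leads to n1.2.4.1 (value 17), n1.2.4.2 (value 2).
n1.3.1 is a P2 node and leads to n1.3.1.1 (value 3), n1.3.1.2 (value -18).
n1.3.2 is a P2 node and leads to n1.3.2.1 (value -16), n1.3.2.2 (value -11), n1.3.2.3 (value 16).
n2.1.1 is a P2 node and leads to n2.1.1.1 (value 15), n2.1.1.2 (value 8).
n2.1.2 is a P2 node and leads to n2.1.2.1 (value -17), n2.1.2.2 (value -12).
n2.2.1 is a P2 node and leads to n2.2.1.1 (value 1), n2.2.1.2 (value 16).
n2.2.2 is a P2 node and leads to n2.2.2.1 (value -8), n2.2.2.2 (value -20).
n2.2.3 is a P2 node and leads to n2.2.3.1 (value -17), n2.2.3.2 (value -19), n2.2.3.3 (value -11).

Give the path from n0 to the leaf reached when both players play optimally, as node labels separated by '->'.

n1.1.1 (P2): min(-3, 4, -15, -12) = -15
n1.1.2 (P2): min(-6, -18) = -18
n1.1.3 (P2): min(-14, 7) = -14
n1.1 (P1): max(-15, -18, -14) = -14
n1.2.1 (P2): min(-16, 4, 14) = -16
n1.2.2 (P2): min(17, -13) = -13
n1.2.3 (P2): min(5, 8) = 5
n1.2.4 (P2): min(17, 2) = 2
n1.2 (P1): max(-16, -13, 5, 2) = 5
n1.3.1 (P2): min(3, -18) = -18
n1.3.2 (P2): min(-16, -11, 16) = -16
n1.3 (P1): max(-18, -16) = -16
n1 (P2): min(-14, 5, -16) = -16
n2.1.1 (P2): min(15, 8) = 8
n2.1.2 (P2): min(-17, -12) = -17
n2.1 (P1): max(8, -17) = 8
n2.2.1 (P2): min(1, 16) = 1
n2.2.2 (P2): min(-8, -20) = -20
n2.2.3 (P2): min(-17, -19, -11) = -19
n2.2 (P1): max(1, -20, -19) = 1
n2 (P2): min(8, 1) = 1
n0 (P1): max(-16, 1) = 1
At n0, P1 picks n2 (highest: 1).
At n2, P2 picks n2.2 (lowest: 1).
At n2.2, P1 picks n2.2.1 (highest: 1).
At n2.2.1, P2 picks n2.2.1.1 (lowest: 1).
Terminal value 1.

n0 -> n2 -> n2.2 -> n2.2.1 -> n2.2.1.1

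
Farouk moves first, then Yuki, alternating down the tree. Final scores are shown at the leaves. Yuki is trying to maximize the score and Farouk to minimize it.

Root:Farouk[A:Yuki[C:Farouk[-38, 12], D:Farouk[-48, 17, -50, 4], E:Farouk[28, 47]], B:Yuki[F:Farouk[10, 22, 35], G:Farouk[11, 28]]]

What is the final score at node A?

C (Farouk): min(-38, 12) = -38
D (Farouk): min(-48, 17, -50, 4) = -50
E (Farouk): min(28, 47) = 28
A (Yuki): max(-38, -50, 28) = 28

28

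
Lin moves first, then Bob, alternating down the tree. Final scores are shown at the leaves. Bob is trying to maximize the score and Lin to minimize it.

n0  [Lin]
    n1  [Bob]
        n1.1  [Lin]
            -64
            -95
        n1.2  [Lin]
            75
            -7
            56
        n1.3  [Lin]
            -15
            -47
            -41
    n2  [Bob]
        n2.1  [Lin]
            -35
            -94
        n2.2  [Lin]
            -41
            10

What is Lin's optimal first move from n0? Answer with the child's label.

n2

n1.1 (Lin): min(-64, -95) = -95
n1.2 (Lin): min(75, -7, 56) = -7
n1.3 (Lin): min(-15, -47, -41) = -47
n1 (Bob): max(-95, -7, -47) = -7
n2.1 (Lin): min(-35, -94) = -94
n2.2 (Lin): min(-41, 10) = -41
n2 (Bob): max(-94, -41) = -41
n0 (Lin): min(-7, -41) = -41
Lin at n0 wants the lowest of {n1=-7, n2=-41}, so chooses n2.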